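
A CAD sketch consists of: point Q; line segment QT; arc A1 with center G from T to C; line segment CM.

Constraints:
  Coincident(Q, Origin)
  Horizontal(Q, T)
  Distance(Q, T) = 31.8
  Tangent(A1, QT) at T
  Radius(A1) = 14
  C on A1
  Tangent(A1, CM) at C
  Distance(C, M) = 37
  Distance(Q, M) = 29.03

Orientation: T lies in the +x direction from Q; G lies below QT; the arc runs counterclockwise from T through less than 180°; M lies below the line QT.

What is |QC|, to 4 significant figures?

22.66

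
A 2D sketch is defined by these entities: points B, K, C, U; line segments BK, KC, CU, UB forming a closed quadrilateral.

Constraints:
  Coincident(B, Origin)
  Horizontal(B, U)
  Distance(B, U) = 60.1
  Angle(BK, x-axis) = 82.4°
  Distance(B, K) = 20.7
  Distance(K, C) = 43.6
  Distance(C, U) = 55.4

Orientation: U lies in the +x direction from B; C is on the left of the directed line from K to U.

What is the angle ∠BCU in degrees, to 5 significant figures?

62.077°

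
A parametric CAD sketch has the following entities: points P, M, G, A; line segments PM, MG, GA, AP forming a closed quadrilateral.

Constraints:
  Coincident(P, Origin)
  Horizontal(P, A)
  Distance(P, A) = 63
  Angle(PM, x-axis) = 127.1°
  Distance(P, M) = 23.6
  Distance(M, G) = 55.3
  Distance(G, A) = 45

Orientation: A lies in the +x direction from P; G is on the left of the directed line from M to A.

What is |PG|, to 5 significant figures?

53.181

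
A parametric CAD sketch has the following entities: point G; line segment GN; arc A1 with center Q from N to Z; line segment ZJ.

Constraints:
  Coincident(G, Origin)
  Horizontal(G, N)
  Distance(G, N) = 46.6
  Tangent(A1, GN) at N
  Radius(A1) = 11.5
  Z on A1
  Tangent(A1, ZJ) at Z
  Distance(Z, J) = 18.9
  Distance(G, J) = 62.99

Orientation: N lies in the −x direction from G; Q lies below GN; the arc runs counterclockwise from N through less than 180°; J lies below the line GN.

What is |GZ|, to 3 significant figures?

59.5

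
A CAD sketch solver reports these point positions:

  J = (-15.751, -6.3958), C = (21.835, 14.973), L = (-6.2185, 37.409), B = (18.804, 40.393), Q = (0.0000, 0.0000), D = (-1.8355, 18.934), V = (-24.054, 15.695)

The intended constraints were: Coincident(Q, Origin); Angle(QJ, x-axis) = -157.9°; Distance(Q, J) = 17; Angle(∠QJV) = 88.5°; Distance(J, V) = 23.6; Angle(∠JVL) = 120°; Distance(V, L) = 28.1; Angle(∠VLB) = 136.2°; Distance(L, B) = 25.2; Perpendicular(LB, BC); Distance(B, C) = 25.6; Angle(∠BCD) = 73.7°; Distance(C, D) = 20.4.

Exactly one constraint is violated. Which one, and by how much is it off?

Distance(C, D) = 20.4 — off by 3.60.

Q = (0.00, 0.00) ✓; QJ at -157.9° ✓; |QJ| = 17.00 ✓; ∠QJV = 88.50° ✓; |JV| = 23.60 ✓; ∠JVL = 120.0° ✓; |VL| = 28.10 ✓; ∠VLB = 136.2° ✓; |LB| = 25.20 ✓; ∠(LB, BC) = 90.00° ✓; |BC| = 25.60 ✓; ∠BCD = 73.70° ✓; |CD| = 24.00 ✗.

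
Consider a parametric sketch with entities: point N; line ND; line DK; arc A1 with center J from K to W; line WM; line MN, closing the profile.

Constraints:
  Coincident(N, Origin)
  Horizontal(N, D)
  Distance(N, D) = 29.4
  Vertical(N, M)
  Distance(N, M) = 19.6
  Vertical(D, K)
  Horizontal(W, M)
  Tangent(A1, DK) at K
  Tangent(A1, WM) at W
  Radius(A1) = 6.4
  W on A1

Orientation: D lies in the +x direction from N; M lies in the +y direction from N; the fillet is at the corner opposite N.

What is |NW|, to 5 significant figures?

30.219

The virtual corner opposite N is at (29.400, 19.600). The tangent condition forces JK to be normal to DK and the tangent condition forces JW to be normal to WM, with radius 6.4, so the center J sits 6.4 in from both sides at J = (23.000, 13.200). That places the tangent points at K = (29.400, 13.200) on DK and W = (23.000, 19.600) on WM. Then |NW| = |W − N| = 30.219.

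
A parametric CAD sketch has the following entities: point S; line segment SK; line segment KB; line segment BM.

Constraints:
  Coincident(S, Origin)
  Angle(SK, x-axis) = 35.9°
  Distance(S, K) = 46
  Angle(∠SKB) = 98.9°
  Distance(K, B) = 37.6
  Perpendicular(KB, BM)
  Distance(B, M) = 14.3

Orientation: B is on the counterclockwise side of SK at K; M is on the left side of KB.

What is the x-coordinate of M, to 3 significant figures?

7.45

S is at the origin; SK runs at 35.9° with length 46.0, so K = 46.0·(cos 35.9°, sin 35.9°) = (37.3, 27.0). ∠SKB = 98.9°, so KB runs at 35.9° + (180° − 98.9°) = 117° from the x-axis; with |KB| = 37.6, B = K + 37.6·(cos 117°, sin 117°) = (20.2, 60.5). KB ⟂ BM; with |BM| = 14.3 on the left of KB, M = B + 14.3·(-0.891, -0.454) = (7.45, 54.0). So M.x = 7.45.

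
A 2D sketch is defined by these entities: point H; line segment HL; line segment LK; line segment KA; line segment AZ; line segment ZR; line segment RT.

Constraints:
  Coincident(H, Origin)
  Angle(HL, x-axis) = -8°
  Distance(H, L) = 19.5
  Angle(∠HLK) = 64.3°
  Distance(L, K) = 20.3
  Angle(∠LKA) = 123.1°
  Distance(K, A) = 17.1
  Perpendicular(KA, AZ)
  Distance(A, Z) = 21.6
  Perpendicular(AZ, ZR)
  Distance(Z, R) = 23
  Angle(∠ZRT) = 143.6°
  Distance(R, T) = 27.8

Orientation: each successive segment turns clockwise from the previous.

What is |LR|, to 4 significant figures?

6.928

H is at the origin; HL runs at -8.0° with length 19.5, so L = (19.31, -2.714). ∠HLK = 64.3° gives LK at -123.7° from the x-axis; with |LK| = 20.3, K = (8.047, -19.60). ∠LKA = 123.1° gives KA at 179.4° from the x-axis; with |KA| = 17.1, A = (-9.052, -19.42). The perpendicularity gives AZ at right angles to KA, so AZ runs at 89.40°; with |AZ| = 21.6, Z = (-8.826, 2.175). AZ is perpendicular to ZR, so ZR runs at -0.6000°; with |ZR| = 23.0, R = (14.17, 1.934). Then |LR| = |R − L| = 6.928.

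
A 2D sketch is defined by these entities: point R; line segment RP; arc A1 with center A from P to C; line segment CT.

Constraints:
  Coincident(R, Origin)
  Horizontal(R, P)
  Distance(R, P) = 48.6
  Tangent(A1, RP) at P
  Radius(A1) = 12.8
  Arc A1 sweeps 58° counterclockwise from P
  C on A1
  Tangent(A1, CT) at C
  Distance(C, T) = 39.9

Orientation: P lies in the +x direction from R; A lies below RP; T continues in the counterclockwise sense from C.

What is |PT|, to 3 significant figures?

51.1

On A1, P sits at bearing 90° from A; a 58° counterclockwise sweep puts C at bearing 148°, so C = A + 12.8·(cos 148°, sin 148°) = (37.7, -6.02). Tangency of A1 to CT means the radius AC is perpendicular to CT, so CT runs along (−sin 148°, cos 148°); with |CT| = 39.9, T = (16.6, -39.9). Then |PT| = |T − P| = 51.1.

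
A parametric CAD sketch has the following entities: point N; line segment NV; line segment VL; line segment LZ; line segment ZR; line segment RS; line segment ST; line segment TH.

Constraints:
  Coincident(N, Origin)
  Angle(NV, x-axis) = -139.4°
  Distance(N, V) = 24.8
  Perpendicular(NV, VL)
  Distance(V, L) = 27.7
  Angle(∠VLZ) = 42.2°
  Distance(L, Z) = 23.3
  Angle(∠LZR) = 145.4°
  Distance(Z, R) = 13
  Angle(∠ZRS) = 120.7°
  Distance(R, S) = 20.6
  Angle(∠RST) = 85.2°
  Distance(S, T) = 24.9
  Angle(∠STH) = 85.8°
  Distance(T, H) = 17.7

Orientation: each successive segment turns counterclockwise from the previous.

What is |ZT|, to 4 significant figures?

28.61

N is at the origin; NV runs at -139.4° with length 24.8, so V = (-18.83, -16.14). NV is perpendicular to VL, so VL runs at -49.40°; with |VL| = 27.7, L = (-0.8035, -37.17). ∠VLZ = 42.2° gives LZ at 88.40° from the x-axis; with |LZ| = 23.3, Z = (-0.1529, -13.88). ∠LZR = 145.4° gives ZR at 123.0° from the x-axis; with |ZR| = 13.0, R = (-7.233, -2.977). ∠ZRS = 120.7° gives RS at -177.7° from the x-axis; with |RS| = 20.6, S = (-27.82, -3.804). ∠RST = 85.2° gives ST at -82.90° from the x-axis; with |ST| = 24.9, T = (-24.74, -28.51). Then |ZT| = |T − Z| = 28.61.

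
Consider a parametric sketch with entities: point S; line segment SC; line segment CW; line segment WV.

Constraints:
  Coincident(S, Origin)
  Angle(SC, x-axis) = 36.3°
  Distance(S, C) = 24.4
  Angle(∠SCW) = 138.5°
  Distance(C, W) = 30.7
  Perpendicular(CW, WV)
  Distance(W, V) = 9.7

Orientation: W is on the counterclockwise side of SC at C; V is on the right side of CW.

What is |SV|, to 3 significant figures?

55.4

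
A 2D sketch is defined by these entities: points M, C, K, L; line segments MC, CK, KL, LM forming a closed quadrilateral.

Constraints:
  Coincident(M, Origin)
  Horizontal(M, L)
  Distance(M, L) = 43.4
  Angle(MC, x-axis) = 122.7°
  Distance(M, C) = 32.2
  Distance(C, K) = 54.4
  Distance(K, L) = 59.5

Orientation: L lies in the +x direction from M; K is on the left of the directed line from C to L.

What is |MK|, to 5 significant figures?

63.777

M is at the origin; M and L share the same y with |ML| = 43.4 and L in +x, so L = (43.4, 0). MC runs at 122.7° with |MC| = 32.2, so C = (-17.396, 27.097). K is determined by |CK| = 54.4 and |KL| = 59.5 together: it lies at the intersection of circle(C, 54.4) and circle(L, 59.5). With |CL| = 66.561, the foot of the radical line on CL is 28.917 from C and the perpendicular offset is √(54.4² − 28.917²) = 46.078. Taking the left-of-CL solution: K = (27.775, 57.412).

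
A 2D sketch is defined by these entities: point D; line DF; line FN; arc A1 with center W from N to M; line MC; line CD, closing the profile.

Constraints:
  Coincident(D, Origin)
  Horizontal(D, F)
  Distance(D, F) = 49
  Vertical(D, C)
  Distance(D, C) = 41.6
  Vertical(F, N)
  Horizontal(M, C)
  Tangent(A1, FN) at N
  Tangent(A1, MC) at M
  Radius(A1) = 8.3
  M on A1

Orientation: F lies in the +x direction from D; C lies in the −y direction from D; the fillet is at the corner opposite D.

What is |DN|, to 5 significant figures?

59.244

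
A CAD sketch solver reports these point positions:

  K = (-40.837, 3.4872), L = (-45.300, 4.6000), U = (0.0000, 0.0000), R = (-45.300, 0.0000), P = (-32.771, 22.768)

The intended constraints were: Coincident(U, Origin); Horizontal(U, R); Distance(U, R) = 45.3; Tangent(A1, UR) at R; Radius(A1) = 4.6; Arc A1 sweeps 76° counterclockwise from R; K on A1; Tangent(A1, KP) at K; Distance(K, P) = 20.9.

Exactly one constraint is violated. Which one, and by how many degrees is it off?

Tangent(A1, KP) at K — off by 8.70°.

U = (0.00, 0.00) ✓; U.y = 0.00, R.y = 0.00 ✓; |UR| = 45.30 ✓; ∠(LR, RU) = 90.00° ✓; |LR| = 4.600 ✓; bearing(L→K) − bearing(L→R) = 76.00° ✓; |LK| = 4.600 ✓; ∠(LK, KP) = 98.70° ✗; |KP| = 20.90 ✓.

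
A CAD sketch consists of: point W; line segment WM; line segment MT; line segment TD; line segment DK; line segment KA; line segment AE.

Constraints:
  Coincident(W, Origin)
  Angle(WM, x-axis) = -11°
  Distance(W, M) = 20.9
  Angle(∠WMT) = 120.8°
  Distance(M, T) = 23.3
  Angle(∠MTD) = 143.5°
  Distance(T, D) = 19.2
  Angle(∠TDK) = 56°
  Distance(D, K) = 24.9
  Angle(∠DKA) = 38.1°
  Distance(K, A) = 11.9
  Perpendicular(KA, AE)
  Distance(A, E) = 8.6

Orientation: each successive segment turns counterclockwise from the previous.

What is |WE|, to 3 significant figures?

39.8

∠DKA = 38.1° gives KA at -9.40° from the x-axis; with |KA| = 11.9, A = (27.7, 18.6). KA is perpendicular to AE, so AE runs at 80.6°; with |AE| = 8.6, E = (29.1, 27.1). Then |WE| = |E − W| = 39.8.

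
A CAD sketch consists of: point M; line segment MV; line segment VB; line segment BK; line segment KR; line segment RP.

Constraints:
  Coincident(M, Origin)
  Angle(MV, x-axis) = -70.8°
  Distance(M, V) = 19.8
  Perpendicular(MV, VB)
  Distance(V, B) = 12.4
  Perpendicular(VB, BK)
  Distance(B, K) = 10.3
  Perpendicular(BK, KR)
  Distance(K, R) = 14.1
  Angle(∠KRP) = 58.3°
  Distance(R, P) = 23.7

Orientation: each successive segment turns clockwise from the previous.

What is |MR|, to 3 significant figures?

9.65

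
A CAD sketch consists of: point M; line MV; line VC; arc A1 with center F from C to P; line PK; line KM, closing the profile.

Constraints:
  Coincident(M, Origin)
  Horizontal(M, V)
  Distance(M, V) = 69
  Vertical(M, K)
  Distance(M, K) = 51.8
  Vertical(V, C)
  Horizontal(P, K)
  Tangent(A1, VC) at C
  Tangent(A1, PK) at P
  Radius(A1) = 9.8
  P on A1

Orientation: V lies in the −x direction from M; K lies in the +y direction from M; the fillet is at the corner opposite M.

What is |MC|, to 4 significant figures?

80.78

The virtual corner opposite M is at (-69.00, 51.80). Since A1 is tangent to VC there, FC ⟂ VC and since A1 is tangent to PK there, FP ⟂ PK, with radius 9.8, so the center F sits 9.8 in from both sides at F = (-59.20, 42.00). That places the tangent points at C = (-69.00, 42.00) on VC and P = (-59.20, 51.80) on PK. Then |MC| = |C − M| = 80.78.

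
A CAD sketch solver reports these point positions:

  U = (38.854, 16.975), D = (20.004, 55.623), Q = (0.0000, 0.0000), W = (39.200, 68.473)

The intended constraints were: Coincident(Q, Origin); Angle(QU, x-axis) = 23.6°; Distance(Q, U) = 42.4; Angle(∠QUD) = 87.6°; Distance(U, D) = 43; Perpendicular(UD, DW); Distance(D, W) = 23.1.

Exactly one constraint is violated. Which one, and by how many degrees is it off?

Perpendicular(UD, DW) — off by 7.80°.

Q = (0.00, 0.00) ✓; QU at 23.60° ✓; |QU| = 42.40 ✓; ∠QUD = 87.60° ✓; |UD| = 43.00 ✓; ∠(UD, DW) = 82.20° ✗; |DW| = 23.10 ✓.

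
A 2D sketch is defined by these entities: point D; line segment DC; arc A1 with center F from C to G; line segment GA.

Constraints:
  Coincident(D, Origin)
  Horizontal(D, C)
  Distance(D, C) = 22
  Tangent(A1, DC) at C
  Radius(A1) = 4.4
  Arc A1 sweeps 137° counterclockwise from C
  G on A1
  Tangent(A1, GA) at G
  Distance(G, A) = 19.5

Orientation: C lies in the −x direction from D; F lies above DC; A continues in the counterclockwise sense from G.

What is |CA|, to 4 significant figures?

23.76

D is at the origin; D and C share the same y with |DC| = 22.0 and C on the −x side, so C = (-22.00, 0.000). Since A1 is tangent to DC there, FC ⟂ DC, so F = C + (0, 4.4) = (-22.00, 4.400). On A1, C sits at bearing -90° from F; a 137° counterclockwise sweep puts G at bearing 47°, so G = F + 4.4·(cos 47°, sin 47°) = (-19.00, 7.618). The tangent condition forces FG to be normal to GA, so GA runs along (−sin 47°, cos 47°); with |GA| = 19.5, A = (-33.26, 20.92). Then |CA| = |A − C| = 23.76.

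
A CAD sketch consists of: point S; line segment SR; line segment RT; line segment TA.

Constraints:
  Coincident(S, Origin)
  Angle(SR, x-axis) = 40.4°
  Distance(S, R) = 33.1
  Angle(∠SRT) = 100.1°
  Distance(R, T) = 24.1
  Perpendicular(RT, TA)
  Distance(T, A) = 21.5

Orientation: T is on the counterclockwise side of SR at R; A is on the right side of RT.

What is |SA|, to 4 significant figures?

61.80

∠SRT = 100.1°, so RT runs at 40.4° + (180° − 100.1°) = 120.3° from the x-axis; with |RT| = 24.1, T = R + 24.1·(cos 120.3°, sin 120.3°) = (13.05, 42.26). RT is perpendicular to TA; with |TA| = 21.5 on the right of RT, A = T + 21.5·(0.8634, 0.5045) = (31.61, 53.11). Then |SA| = |A − S| = 61.80.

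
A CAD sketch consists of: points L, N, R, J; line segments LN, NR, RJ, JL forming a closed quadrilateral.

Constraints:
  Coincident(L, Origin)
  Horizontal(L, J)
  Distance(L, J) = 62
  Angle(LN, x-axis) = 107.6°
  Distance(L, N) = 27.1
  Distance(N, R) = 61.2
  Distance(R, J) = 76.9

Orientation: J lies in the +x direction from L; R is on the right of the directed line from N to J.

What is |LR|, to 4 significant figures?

35.90

L is at the origin; LJ is horizontal with |LJ| = 62.0 and J in +x, so J = (62.0, 0). LN runs at 107.6° with |LN| = 27.1, so N = (-8.194, 25.83). R is determined by |NR| = 61.2 and |RJ| = 76.9 together: it lies at the intersection of circle(N, 61.2) and circle(J, 76.9). With |NJ| = 74.80, the foot of the radical line on NJ is 22.90 from N and the perpendicular offset is √(61.2² − 22.90²) = 56.75. Taking the right-of-NJ solution: R = (-6.299, -35.34).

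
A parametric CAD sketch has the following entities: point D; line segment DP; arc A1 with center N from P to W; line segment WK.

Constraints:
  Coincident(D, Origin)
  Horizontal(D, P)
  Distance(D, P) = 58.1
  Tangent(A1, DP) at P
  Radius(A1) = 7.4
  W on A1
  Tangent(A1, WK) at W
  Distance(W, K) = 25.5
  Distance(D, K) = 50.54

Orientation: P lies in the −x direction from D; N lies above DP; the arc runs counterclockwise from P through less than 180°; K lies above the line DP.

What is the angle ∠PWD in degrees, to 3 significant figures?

141°

Checks: |NW| = 7.400 ✓; ∠(NW, WK) = 90.00° ✓; |WK| = 25.50 ✓; |DK| = 50.54 ✓.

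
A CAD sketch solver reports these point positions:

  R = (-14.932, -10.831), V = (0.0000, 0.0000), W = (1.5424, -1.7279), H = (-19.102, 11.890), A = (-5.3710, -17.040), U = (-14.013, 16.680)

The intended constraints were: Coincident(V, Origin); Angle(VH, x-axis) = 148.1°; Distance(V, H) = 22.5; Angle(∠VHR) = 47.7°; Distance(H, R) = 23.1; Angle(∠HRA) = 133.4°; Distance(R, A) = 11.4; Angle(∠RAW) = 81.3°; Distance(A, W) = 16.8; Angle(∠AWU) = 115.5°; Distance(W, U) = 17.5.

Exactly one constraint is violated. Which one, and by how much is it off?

Distance(W, U) = 17.5 — off by 6.60.

V = (0.00, 0.00) ✓; VH at 148.1° ✓; |VH| = 22.50 ✓; ∠VHR = 47.70° ✓; |HR| = 23.10 ✓; ∠HRA = 133.4° ✓; |RA| = 11.40 ✓; ∠RAW = 81.30° ✓; |AW| = 16.80 ✓; ∠AWU = 115.5° ✓; |WU| = 24.10 ✗.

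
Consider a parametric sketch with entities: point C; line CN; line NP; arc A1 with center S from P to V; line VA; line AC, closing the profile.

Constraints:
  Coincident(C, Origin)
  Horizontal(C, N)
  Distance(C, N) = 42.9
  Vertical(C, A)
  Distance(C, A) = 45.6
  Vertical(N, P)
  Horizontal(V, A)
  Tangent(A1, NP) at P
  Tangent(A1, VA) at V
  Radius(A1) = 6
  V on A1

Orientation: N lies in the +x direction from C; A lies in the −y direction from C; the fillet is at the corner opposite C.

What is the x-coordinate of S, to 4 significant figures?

36.90

C is at the origin; CN is horizontal with |CN| = 42.9 and N on the +x side, so N = (42.90, 0.000). C and A share the same x with |CA| = 45.6 and A on the −y side, so A = (0.000, -45.60). The virtual corner opposite C is at (42.90, -45.60). The tangent condition forces SP to be normal to NP and since A1 is tangent to VA there, SV ⟂ VA, with radius 6.0, so the center S sits 6.0 in from both sides at S = (36.90, -39.60). So S.x = 36.90.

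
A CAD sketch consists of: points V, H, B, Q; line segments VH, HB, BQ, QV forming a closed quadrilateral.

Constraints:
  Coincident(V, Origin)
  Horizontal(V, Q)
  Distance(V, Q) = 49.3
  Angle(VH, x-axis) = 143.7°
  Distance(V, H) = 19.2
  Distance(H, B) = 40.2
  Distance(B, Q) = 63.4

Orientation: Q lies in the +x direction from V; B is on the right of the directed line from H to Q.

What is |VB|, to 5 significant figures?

29.047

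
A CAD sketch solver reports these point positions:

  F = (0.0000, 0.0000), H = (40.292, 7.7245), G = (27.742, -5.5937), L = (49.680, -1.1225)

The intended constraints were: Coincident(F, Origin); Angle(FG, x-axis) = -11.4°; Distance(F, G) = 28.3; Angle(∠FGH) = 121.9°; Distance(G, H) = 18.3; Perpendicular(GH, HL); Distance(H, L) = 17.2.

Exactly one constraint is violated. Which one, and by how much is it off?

Distance(H, L) = 17.2 — off by 4.30.

F = (0.00, 0.00) ✓; FG at -11.40° ✓; |FG| = 28.30 ✓; ∠FGH = 121.9° ✓; |GH| = 18.30 ✓; ∠(GH, HL) = 90.00° ✓; |HL| = 12.90 ✗.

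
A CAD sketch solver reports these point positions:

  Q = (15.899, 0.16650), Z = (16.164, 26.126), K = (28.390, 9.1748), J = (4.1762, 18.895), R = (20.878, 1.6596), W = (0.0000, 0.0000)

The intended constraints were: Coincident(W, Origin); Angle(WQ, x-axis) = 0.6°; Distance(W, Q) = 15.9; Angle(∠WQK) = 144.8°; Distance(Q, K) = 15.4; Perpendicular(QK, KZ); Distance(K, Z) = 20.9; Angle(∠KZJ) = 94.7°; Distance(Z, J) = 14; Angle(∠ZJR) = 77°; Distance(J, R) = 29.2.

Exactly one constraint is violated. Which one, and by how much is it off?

Distance(J, R) = 29.2 — off by 5.20.

W = (0.00, 0.00) ✓; WQ at 0.6000° ✓; |WQ| = 15.90 ✓; ∠WQK = 144.8° ✓; |QK| = 15.40 ✓; ∠(QK, KZ) = 90.00° ✓; |KZ| = 20.90 ✓; ∠KZJ = 94.70° ✓; |ZJ| = 14.00 ✓; ∠ZJR = 77.00° ✓; |JR| = 24.00 ✗.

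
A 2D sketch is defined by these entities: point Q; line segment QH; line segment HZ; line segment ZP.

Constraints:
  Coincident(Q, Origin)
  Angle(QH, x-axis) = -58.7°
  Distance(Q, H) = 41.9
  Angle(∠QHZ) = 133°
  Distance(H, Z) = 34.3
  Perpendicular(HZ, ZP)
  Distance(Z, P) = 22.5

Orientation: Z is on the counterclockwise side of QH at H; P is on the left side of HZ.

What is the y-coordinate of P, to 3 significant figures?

-20.7

∠QHZ = 133.0°, so HZ runs at -58.7° + (180° − 133.0°) = -11.7° from the x-axis; with |HZ| = 34.3, Z = H + 34.3·(cos -11.7°, sin -11.7°) = (55.4, -42.8). The perpendicularity gives ZP at right angles to HZ; with |ZP| = 22.5 on the left of HZ, P = Z + 22.5·(0.203, 0.979) = (59.9, -20.7). So P.y = -20.7.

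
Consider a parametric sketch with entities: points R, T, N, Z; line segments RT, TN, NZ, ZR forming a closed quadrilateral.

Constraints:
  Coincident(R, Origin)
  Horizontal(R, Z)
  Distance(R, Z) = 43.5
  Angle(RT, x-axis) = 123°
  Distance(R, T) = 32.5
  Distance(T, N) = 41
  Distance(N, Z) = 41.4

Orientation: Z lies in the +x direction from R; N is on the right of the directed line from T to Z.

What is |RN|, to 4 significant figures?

8.687

Checks: |TN| = 41.00 ✓; |NZ| = 41.40 ✓.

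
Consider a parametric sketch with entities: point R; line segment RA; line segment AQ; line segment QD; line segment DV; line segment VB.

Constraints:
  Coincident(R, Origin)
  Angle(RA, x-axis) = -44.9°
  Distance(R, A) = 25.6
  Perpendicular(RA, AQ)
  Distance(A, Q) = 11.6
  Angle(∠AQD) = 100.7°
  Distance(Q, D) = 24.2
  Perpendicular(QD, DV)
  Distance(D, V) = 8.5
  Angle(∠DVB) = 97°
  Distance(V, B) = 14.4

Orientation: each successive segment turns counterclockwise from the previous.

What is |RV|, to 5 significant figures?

7.7447

R is at the origin; RA runs at -44.9° with length 25.6, so A = (18.133, -18.070). RA ⟂ AQ, so AQ runs at 45.100°; with |AQ| = 11.6, Q = (26.322, -9.8536). ∠AQD = 100.7° gives QD at 124.40° from the x-axis; with |QD| = 24.2, D = (12.649, 10.114). QD ⟂ DV, so DV runs at -145.60°; with |DV| = 8.5, V = (5.6359, 5.3120). Then |RV| = |V − R| = 7.7447.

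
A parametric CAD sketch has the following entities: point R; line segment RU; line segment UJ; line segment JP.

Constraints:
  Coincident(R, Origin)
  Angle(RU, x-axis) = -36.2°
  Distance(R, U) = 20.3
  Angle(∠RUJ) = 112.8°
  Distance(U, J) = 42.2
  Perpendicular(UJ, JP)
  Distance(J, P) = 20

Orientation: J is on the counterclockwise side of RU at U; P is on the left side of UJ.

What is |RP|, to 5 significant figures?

50.083

R is at the origin; RU runs at -36.2° with length 20.3, so U = 20.3·(cos -36.2°, sin -36.2°) = (16.381, -11.989). ∠RUJ = 112.8°, so UJ runs at -36.2° + (180° − 112.8°) = 31.000° from the x-axis; with |UJ| = 42.2, J = U + 42.2·(cos 31.000°, sin 31.000°) = (52.554, 9.7453). UJ ⟂ JP; with |JP| = 20.0 on the left of UJ, P = J + 20.0·(-0.51504, 0.85717) = (42.253, 26.889). Then |RP| = |P − R| = 50.083.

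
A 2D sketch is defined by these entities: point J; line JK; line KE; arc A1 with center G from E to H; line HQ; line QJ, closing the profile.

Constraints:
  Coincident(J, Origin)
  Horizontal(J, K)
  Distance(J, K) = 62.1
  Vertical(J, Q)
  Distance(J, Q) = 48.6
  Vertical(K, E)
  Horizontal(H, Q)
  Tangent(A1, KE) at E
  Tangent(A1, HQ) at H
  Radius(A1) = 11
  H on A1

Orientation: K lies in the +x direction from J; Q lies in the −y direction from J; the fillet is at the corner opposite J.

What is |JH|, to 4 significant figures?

70.52

J is at the origin; J and K share the same y with |JK| = 62.1 and K on the +x side, so K = (62.10, 0.000). J and Q share the same x with |JQ| = 48.6 and Q on the −y side, so Q = (0.000, -48.60). The virtual corner opposite J is at (62.10, -48.60). A1 meets KE tangentially, so GE is at right angles to KE and since A1 is tangent to HQ there, GH ⟂ HQ, with radius 11.0, so the center G sits 11.0 in from both sides at G = (51.10, -37.60). That places the tangent points at E = (62.10, -37.60) on KE and H = (51.10, -48.60) on HQ. Then |JH| = |H − J| = 70.52.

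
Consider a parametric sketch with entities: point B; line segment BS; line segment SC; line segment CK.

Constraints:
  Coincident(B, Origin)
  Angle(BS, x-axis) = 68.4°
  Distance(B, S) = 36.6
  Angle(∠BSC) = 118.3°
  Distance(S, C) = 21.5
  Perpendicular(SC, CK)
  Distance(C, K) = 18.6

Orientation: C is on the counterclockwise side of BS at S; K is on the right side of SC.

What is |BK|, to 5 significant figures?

63.974

B is at the origin; BS runs at 68.4° with length 36.6, so S = 36.6·(cos 68.4°, sin 68.4°) = (13.473, 34.030). ∠BSC = 118.3°, so SC runs at 68.4° + (180° − 118.3°) = 130.10° from the x-axis; with |SC| = 21.5, C = S + 21.5·(cos 130.10°, sin 130.10°) = (-0.37530, 50.476). SC ⟂ CK; with |CK| = 18.6 on the right of SC, K = C + 18.6·(0.76492, 0.64412) = (13.852, 62.456). Then |BK| = |K − B| = 63.974.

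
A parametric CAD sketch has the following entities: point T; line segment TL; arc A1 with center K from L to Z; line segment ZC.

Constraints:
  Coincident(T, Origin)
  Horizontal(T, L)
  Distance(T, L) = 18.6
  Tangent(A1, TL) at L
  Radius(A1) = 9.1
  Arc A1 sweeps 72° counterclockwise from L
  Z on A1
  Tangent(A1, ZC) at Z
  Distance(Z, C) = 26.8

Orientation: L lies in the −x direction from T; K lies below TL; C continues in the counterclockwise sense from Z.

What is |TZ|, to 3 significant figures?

28.0

A1 meets TL tangentially, so KL is at right angles to TL, so K = L + (0, -9.1) = (-18.6, -9.10). On A1, L sits at bearing 90° from K; a 72° counterclockwise sweep puts Z at bearing 162°, so Z = K + 9.1·(cos 162°, sin 162°) = (-27.3, -6.29). Then |TZ| = |Z − T| = 28.0.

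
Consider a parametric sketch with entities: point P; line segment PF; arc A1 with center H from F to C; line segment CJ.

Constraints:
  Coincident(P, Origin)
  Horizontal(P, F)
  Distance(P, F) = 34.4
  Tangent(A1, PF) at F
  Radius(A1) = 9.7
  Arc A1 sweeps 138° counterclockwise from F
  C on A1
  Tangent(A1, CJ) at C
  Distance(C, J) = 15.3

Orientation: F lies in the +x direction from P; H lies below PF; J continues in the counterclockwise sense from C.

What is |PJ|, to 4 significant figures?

47.75

On A1, F sits at bearing 90° from H; a 138° counterclockwise sweep puts C at bearing 228°, so C = H + 9.7·(cos 228°, sin 228°) = (27.91, -16.91). Tangency of A1 to CJ means the radius HC is perpendicular to CJ, so CJ runs along (−sin 228°, cos 228°); with |CJ| = 15.3, J = (39.28, -27.15). Then |PJ| = |J − P| = 47.75.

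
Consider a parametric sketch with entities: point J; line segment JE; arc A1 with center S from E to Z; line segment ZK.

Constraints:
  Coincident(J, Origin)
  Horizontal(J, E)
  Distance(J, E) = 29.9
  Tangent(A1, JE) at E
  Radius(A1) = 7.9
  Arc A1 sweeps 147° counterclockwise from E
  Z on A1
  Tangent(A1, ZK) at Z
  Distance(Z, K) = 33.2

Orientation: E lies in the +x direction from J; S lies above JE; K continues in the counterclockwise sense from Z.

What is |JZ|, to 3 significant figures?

37.2

J is at the origin; J and E share the same y with |JE| = 29.9 and E on the +x side, so E = (29.9, 0.00). A1 meets JE tangentially, so SE is at right angles to JE, so S = E + (0, 7.9) = (29.9, 7.90). On A1, E sits at bearing -90° from S; a 147° counterclockwise sweep puts Z at bearing 57°, so Z = S + 7.9·(cos 57°, sin 57°) = (34.2, 14.5). Then |JZ| = |Z − J| = 37.2.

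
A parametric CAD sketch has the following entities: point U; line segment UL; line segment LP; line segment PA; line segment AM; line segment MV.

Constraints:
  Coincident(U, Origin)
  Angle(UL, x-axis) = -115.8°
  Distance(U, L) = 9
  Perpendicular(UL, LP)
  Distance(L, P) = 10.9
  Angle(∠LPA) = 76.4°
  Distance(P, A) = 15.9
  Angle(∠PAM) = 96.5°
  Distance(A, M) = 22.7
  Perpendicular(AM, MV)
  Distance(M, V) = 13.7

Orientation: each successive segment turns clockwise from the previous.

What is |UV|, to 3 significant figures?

16.9

∠PAM = 96.5° gives AM at -32.9° from the x-axis; with |AM| = 22.7, M = (15.4, -3.40). AM is perpendicular to MV, so MV runs at -123°; with |MV| = 13.7, V = (7.98, -14.9). Then |UV| = |V − U| = 16.9.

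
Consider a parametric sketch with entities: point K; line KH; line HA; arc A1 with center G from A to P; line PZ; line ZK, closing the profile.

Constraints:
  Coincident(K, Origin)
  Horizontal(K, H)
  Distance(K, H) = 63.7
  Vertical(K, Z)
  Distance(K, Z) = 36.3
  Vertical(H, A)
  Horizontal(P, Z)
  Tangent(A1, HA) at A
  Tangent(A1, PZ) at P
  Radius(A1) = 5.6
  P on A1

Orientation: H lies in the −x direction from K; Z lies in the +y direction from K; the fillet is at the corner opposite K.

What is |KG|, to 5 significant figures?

65.712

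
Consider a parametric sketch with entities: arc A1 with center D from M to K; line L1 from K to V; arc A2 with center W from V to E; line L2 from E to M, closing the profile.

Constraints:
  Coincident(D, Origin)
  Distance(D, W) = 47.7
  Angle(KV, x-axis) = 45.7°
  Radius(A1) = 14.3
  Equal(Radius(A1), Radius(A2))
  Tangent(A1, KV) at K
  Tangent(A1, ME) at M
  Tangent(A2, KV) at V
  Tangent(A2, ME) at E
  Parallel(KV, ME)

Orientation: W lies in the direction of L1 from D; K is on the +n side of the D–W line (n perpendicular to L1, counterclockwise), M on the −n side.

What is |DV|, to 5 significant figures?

49.797

The slot axis is L1's direction at 45.7°, so u = (cos 45.7°, sin 45.7°) = (0.69842, 0.71569) and n = (−sin 45.7°, cos 45.7°) = (-0.71569, 0.69842). D is at the origin and W lies 47.7 along u from D, so W = 47.7·u = (33.314, 34.139). Tangency of A1 to both parallel lines with radius 14.3 puts K and M at D ± 14.3·n: K = (-10.234, 9.9873), M = (10.234, -9.9873). Equal radii place V and E the same way about W: V = W + 14.3·n = (23.080, 44.126), E = W − 14.3·n = (43.549, 24.151). Then |DV| = |V − D| = 49.797.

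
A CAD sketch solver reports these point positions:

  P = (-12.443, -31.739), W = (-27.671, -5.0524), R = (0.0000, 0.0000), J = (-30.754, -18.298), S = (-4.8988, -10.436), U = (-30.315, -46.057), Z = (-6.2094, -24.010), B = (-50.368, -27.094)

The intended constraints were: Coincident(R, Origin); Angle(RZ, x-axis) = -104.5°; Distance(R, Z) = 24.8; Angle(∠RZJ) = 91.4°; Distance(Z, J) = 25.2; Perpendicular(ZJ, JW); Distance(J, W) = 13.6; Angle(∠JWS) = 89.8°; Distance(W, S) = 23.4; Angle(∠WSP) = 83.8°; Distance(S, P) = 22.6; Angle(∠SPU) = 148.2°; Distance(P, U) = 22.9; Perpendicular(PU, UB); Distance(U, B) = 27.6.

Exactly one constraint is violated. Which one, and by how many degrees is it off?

Perpendicular(PU, UB) — off by 7.90°.

R = (0.00, 0.00) ✓; RZ at -104.5° ✓; |RZ| = 24.80 ✓; ∠RZJ = 91.40° ✓; |ZJ| = 25.20 ✓; ∠(ZJ, JW) = 90.00° ✓; |JW| = 13.60 ✓; ∠JWS = 89.80° ✓; |WS| = 23.40 ✓; ∠WSP = 83.80° ✓; |SP| = 22.60 ✓; ∠SPU = 148.2° ✓; |PU| = 22.90 ✓; ∠(PU, UB) = 82.10° ✗; |UB| = 27.60 ✓.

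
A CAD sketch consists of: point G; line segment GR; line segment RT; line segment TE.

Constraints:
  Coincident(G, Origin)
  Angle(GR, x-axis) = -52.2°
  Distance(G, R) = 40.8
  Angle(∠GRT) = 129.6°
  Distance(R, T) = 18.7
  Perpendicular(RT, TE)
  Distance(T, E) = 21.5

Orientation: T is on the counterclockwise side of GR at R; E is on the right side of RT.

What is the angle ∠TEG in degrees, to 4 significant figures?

40.18°

G is at the origin; GR runs at -52.2° with length 40.8, so R = 40.8·(cos -52.2°, sin -52.2°) = (25.01, -32.24). ∠GRT = 129.6°, so RT runs at -52.2° + (180° − 129.6°) = -1.800° from the x-axis; with |RT| = 18.7, T = R + 18.7·(cos -1.800°, sin -1.800°) = (43.70, -32.83). RT is perpendicular to TE; with |TE| = 21.5 on the right of RT, E = T + 21.5·(-0.03141, -0.9995) = (43.02, -54.32). Then cos ∠TEG = ET·EG / (|ET||EG|), giving 40.18°.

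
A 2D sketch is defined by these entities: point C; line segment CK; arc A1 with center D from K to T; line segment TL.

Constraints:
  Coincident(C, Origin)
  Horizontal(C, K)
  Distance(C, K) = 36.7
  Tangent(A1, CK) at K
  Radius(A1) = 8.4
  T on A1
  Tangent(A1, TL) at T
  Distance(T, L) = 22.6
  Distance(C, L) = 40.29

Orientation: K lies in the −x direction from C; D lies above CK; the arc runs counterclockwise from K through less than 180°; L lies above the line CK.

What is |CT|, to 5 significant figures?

29.366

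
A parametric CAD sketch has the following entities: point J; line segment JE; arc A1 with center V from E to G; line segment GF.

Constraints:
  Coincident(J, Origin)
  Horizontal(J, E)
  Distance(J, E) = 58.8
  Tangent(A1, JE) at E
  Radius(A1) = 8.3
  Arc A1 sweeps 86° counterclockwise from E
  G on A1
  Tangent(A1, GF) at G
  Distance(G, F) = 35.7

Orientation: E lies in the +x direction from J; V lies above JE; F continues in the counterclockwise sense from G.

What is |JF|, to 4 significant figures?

81.96

On A1, E sits at bearing -90° from V; an 86° counterclockwise sweep puts G at bearing -4°, so G = V + 8.3·(cos -4°, sin -4°) = (67.08, 7.721). Tangency of A1 to GF means the radius VG is perpendicular to GF, so GF runs along (−sin -4°, cos -4°); with |GF| = 35.7, F = (69.57, 43.33). Then |JF| = |F − J| = 81.96.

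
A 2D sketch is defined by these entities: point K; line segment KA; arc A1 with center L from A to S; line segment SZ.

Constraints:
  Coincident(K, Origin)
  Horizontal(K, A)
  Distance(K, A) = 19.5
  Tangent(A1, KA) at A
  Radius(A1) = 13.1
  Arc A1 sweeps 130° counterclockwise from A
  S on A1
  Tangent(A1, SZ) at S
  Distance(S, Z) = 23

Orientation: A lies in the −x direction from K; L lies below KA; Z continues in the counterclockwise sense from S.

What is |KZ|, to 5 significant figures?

41.827

K is at the origin; K and A share the same y with |KA| = 19.5 and A on the −x side, so A = (-19.500, 0.0000). The tangent condition forces LA to be normal to KA, so L = A + (0, -13.1) = (-19.500, -13.100). On A1, A sits at bearing 90° from L; a 130° counterclockwise sweep puts S at bearing 220°, so S = L + 13.1·(cos 220°, sin 220°) = (-29.535, -21.521). Tangency of A1 to SZ means the radius LS is perpendicular to SZ, so SZ runs along (−sin 220°, cos 220°); with |SZ| = 23.0, Z = (-14.751, -39.140). Then |KZ| = |Z − K| = 41.827.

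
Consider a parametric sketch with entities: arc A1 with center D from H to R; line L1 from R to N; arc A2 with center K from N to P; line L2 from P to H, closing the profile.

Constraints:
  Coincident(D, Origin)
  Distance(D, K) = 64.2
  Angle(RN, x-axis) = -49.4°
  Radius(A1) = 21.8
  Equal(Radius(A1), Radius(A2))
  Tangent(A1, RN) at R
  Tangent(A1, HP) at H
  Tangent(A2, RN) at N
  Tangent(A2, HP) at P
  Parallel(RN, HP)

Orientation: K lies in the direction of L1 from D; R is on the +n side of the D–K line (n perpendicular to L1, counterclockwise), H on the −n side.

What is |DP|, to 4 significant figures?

67.80

Tangency of A1 to both parallel lines with radius 21.8 puts R and H at D ± 21.8·n: R = (16.55, 14.19), H = (-16.55, -14.19). Equal radii place N and P the same way about K: N = K + 21.8·n = (58.33, -34.56), P = K − 21.8·n = (25.23, -62.93). Then |DP| = |P − D| = 67.80.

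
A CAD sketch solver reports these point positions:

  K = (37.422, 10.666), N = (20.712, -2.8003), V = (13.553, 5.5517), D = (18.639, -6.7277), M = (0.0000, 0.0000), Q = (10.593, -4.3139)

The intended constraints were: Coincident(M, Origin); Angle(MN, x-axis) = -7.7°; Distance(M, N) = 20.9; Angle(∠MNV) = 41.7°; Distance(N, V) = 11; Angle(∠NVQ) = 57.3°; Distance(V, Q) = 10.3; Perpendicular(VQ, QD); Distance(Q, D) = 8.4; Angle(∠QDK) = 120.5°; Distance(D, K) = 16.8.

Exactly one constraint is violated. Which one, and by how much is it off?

Distance(D, K) = 16.8 — off by 8.80.

M = (0.00, 0.00) ✓; MN at -7.700° ✓; |MN| = 20.90 ✓; ∠MNV = 41.70° ✓; |NV| = 11.00 ✓; ∠NVQ = 57.30° ✓; |VQ| = 10.30 ✓; ∠(VQ, QD) = 90.00° ✓; |QD| = 8.400 ✓; ∠QDK = 120.5° ✓; |DK| = 25.60 ✗.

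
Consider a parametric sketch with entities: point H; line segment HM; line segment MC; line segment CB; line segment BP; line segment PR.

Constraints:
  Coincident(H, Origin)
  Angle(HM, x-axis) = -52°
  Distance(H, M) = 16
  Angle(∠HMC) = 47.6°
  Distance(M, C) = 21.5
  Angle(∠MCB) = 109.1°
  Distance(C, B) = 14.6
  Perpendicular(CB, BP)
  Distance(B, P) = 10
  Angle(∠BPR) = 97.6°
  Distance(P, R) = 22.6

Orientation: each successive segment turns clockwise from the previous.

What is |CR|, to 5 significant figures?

15.152

H is at the origin; HM runs at -52.0° with length 16.0, so M = (9.8506, -12.608). ∠HMC = 47.6° gives MC at 175.60° from the x-axis; with |MC| = 21.5, C = (-11.586, -10.959). ∠MCB = 109.1° gives CB at 104.70° from the x-axis; with |CB| = 14.6, B = (-15.291, 3.1634). CB ⟂ BP, so BP runs at 14.700°; with |BP| = 10.0, P = (-5.6182, 5.7010). ∠BPR = 97.6° gives PR at -67.700° from the x-axis; with |PR| = 22.6, R = (2.9575, -15.209). Then |CR| = |R − C| = 15.152.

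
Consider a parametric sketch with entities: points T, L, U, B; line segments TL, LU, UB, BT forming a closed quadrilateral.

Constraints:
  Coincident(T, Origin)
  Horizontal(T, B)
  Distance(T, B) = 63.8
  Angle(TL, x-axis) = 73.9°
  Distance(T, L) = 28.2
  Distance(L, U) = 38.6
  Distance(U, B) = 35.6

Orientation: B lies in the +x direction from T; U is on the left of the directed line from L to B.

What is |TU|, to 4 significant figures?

55.64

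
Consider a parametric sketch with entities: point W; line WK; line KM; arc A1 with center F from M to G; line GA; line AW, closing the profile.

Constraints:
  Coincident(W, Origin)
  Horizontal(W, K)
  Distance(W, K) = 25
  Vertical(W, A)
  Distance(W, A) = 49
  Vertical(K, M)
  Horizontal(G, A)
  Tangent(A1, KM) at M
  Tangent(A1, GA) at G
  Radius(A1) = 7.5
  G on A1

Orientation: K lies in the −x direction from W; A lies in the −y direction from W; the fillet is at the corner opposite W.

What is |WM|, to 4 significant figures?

48.45

W is at the origin; W and K share the same y with |WK| = 25.0 and K on the −x side, so K = (-25.00, 0.000). W and A share the same x with |WA| = 49.0 and A on the −y side, so A = (0.000, -49.00). The virtual corner opposite W is at (-25.00, -49.00). Tangency of A1 to KM means the radius FM is perpendicular to KM and A1 meets GA tangentially, so FG is at right angles to GA, with radius 7.5, so the center F sits 7.5 in from both sides at F = (-17.50, -41.50). That places the tangent points at M = (-25.00, -41.50) on KM and G = (-17.50, -49.00) on GA. Then |WM| = |M − W| = 48.45.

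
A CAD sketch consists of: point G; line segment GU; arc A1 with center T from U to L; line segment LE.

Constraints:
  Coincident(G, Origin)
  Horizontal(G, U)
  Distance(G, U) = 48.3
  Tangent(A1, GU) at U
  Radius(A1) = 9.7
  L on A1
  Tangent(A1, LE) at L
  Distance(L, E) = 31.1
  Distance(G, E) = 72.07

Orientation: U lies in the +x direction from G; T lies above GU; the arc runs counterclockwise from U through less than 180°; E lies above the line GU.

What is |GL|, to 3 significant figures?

58.7

Checks: |TL| = 9.700 ✓; ∠(TL, LE) = 90.00° ✓; |LE| = 31.10 ✓; |GE| = 72.07 ✓.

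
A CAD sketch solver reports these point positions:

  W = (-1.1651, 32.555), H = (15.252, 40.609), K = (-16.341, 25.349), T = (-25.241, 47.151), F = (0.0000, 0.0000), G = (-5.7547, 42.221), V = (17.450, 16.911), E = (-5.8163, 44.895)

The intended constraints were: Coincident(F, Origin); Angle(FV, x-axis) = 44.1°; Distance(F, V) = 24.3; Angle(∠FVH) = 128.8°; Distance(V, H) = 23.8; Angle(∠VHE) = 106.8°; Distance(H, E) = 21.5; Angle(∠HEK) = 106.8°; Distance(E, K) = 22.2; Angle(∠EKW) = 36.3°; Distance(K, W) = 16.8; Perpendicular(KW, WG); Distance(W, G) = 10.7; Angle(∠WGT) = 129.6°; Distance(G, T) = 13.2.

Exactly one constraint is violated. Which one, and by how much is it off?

Distance(G, T) = 13.2 — off by 6.90.

F = (0.00, 0.00) ✓; FV at 44.10° ✓; |FV| = 24.30 ✓; ∠FVH = 128.8° ✓; |VH| = 23.80 ✓; ∠VHE = 106.8° ✓; |HE| = 21.50 ✓; ∠HEK = 106.8° ✓; |EK| = 22.20 ✓; ∠EKW = 36.30° ✓; |KW| = 16.80 ✓; ∠(KW, WG) = 90.00° ✓; |WG| = 10.70 ✓; ∠WGT = 129.6° ✓; |GT| = 20.10 ✗.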